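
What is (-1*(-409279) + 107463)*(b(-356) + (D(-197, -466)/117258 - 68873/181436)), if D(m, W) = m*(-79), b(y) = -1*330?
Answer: -907650042467714513/5318705622 ≈ -1.7065e+8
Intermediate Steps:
b(y) = -330
D(m, W) = -79*m
(-1*(-409279) + 107463)*(b(-356) + (D(-197, -466)/117258 - 68873/181436)) = (-1*(-409279) + 107463)*(-330 + (-79*(-197)/117258 - 68873/181436)) = (409279 + 107463)*(-330 + (15563*(1/117258) - 68873*1/181436)) = 516742*(-330 + (15563/117258 - 68873/181436)) = 516742*(-330 - 2626110883/10637411244) = 516742*(-3512971821403/10637411244) = -907650042467714513/5318705622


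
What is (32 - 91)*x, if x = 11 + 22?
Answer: -1947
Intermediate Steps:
x = 33
(32 - 91)*x = (32 - 91)*33 = -59*33 = -1947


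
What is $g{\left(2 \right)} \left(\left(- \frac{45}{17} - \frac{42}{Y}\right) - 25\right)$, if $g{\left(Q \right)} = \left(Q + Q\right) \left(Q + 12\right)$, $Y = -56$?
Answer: $- \frac{25606}{17} \approx -1506.2$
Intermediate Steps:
$g{\left(Q \right)} = 2 Q \left(12 + Q\right)$
$g{\left(2 \right)} \left(\left(- \frac{45}{17} - \frac{42}{Y}\right) - 25\right) = 2 \cdot 2 \left(12 + 2\right) \left(\left(- \frac{45}{17} - \frac{42}{-56}\right) - 25\right) = 2 \cdot 2 \cdot 14 \left(\left(\left(-45\right) \frac{1}{17} - - \frac{3}{4}\right) - 25\right) = 56 \left(\left(- \frac{45}{17} + \frac{3}{4}\right) - 25\right) = 56 \left(- \frac{129}{68} - 25\right) = 56 \left(- \frac{1829}{68}\right) = - \frac{25606}{17}$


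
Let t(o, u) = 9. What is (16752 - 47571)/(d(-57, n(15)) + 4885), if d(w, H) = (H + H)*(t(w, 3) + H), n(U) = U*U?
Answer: -30819/110185 ≈ -0.27970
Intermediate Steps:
n(U) = U²
d(w, H) = 2*H*(9 + H) (d(w, H) = (H + H)*(9 + H) = (2*H)*(9 + H) = 2*H*(9 + H))
(16752 - 47571)/(d(-57, n(15)) + 4885) = (16752 - 47571)/(2*15²*(9 + 15²) + 4885) = -30819/(2*225*(9 + 225) + 4885) = -30819/(2*225*234 + 4885) = -30819/(105300 + 4885) = -30819/110185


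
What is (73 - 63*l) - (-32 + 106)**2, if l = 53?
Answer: -8742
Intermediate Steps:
(73 - 63*l) - (-32 + 106)**2 = (73 - 63*53) - (-32 + 106)**2 = (73 - 3339) - 1*74**2 = -3266 - 1*5476 = -3266 - 5476 = -8742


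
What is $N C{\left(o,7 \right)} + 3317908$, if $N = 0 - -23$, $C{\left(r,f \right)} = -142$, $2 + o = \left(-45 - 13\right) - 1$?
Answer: $3314642$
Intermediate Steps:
$o = -61$ ($o = -2 - 59 = -61$)
$N = 23$ ($N = 0 + 23 = 23$)
$N C{\left(o,7 \right)} + 3317908 = 23 \left(-142\right) + 3317908 = -3266 + 3317908 = 3314642$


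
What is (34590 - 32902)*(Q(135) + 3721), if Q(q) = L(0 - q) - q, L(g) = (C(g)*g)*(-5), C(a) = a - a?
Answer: 6053168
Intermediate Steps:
C(a) = 0
L(g) = 0 (L(g) = (0*g)*(-5) = 0*(-5) = 0)
Q(q) = -q (Q(q) = 0 - q = -q)
(34590 - 32902)*(Q(135) + 3721) = (34590 - 32902)*(-1*135 + 3721) = 1688*(-135 + 3721) = 1688*3586 = 6053168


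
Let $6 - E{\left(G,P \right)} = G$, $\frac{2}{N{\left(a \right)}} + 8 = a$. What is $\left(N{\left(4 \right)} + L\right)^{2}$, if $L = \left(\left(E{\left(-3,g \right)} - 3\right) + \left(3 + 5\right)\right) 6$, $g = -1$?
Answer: $\frac{27889}{4} \approx 6972.3$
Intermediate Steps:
$N{\left(a \right)} = \frac{2}{-8 + a}$
$E{\left(G,P \right)} = 6 - G$
$L = 84$ ($L = \left(\left(\left(6 - -3\right) - 3\right) + \left(3 + 5\right)\right) 6 = \left(\left(\left(6 + 3\right) - 3\right) + 8\right) 6 = \left(\left(9 - 3\right) + 8\right) 6 = \left(6 + 8\right) 6 = 14 \cdot 6 = 84$)
$\left(N{\left(4 \right)} + L\right)^{2} = \left(\frac{2}{-8 + 4} + 84\right)^{2} = \left(\frac{2}{-4} + 84\right)^{2} = \left(2 \left(- \frac{1}{4}\right) + 84\right)^{2} = \left(- \frac{1}{2} + 84\right)^{2} = \left(\frac{167}{2}\right)^{2} = \frac{27889}{4}$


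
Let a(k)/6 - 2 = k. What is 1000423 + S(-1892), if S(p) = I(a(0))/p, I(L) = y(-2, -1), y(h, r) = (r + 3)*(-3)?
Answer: 946400161/946 ≈ 1.0004e+6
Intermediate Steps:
y(h, r) = -9 - 3*r (y(h, r) = (3 + r)*(-3) = -9 - 3*r)
a(k) = 12 + 6*k
I(L) = -6 (I(L) = -9 - 3*(-1) = -9 + 3 = -6)
S(p) = -6/p
1000423 + S(-1892) = 1000423 - 6/(-1892) = 1000423 - 6*(-1/1892) = 1000423 + 3/946 = 946400161/946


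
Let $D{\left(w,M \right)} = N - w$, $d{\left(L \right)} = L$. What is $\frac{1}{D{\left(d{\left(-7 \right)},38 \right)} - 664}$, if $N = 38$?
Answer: $- \frac{1}{619} \approx -0.0016155$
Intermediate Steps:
$D{\left(w,M \right)} = 38 - w$
$\frac{1}{D{\left(d{\left(-7 \right)},38 \right)} - 664} = \frac{1}{\left(38 - -7\right) - 664} = \frac{1}{\left(38 + 7\right) + \left(-2738 + 2074\right)} = \frac{1}{45 - 664} = \frac{1}{-619} = - \frac{1}{619}$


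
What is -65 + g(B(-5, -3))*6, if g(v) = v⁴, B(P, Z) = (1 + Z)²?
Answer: 1471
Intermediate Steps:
-65 + g(B(-5, -3))*6 = -65 + ((1 - 3)²)⁴*6 = -65 + ((-2)²)⁴*6 = -65 + 4⁴*6 = -65 + 256*6 = -65 + 1536 = 1471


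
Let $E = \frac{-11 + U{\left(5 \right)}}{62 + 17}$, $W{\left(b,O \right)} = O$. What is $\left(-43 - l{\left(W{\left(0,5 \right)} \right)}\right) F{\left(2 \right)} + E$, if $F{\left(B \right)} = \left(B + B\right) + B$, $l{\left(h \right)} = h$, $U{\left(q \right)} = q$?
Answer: $- \frac{22758}{79} \approx -288.08$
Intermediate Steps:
$F{\left(B \right)} = 3 B$ ($F{\left(B \right)} = 2 B + B = 3 B$)
$E = - \frac{6}{79}$ ($E = \frac{-11 + 5}{62 + 17} = - \frac{6}{79} \approx -0.075949$)
$\left(-43 - l{\left(W{\left(0,5 \right)} \right)}\right) F{\left(2 \right)} + E = \left(-43 - 5\right) 3 \cdot 2 - \frac{6}{79} = \left(-43 - 5\right) 6 - \frac{6}{79} = \left(-48\right) 6 - \frac{6}{79} = -288 - \frac{6}{79} = - \frac{22758}{79}$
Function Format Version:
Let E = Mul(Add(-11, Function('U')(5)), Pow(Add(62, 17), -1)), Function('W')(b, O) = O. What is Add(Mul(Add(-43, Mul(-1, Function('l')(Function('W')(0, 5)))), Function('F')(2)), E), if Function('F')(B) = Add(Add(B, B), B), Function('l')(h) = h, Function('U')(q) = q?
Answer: Rational(-22758, 79) ≈ -288.08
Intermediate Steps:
Function('F')(B) = Mul(3, B) (Function('F')(B) = Add(Mul(2, B), B) = Mul(3, B))
E = Rational(-6, 79) (E = Mul(Add(-11, 5), Pow(Add(62, 17), -1)) = Mul(-6, Pow(79, -1)) = Mul(-6, Rational(1, 79)) = Rational(-6, 79) ≈ -0.075949)
Add(Mul(Add(-43, Mul(-1, Function('l')(Function('W')(0, 5)))), Function('F')(2)), E) = Add(Mul(Add(-43, Mul(-1, 5)), Mul(3, 2)), Rational(-6, 79)) = Add(Mul(Add(-43, -5), 6), Rational(-6, 79)) = Add(Mul(-48, 6), Rational(-6, 79)) = Add(-288, Rational(-6, 79)) = Rational(-22758, 79)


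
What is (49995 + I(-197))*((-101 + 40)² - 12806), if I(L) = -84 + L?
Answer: -451651690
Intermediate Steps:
(49995 + I(-197))*((-101 + 40)² - 12806) = (49995 + (-84 - 197))*((-101 + 40)² - 12806) = (49995 - 281)*((-61)² - 12806) = 49714*(3721 - 12806) = 49714*(-9085) = -451651690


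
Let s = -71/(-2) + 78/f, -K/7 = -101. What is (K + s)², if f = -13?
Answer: 2169729/4 ≈ 5.4243e+5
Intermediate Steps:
K = 707 (K = -7*(-101) = 707)
s = 59/2 (s = -71/(-2) + 78/(-13) = -71*(-½) + 78*(-1/13) = 71/2 - 6 = 59/2 ≈ 29.500)
(K + s)² = (707 + 59/2)² = (1473/2)² = 2169729/4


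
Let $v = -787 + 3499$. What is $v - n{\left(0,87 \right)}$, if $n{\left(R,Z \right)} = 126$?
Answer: $2586$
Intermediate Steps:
$v = 2712$
$v - n{\left(0,87 \right)} = 2712 - 126 = 2586$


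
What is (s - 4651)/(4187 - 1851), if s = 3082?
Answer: -1569/2336 ≈ -0.67166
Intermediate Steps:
(s - 4651)/(4187 - 1851) = (3082 - 4651)/(4187 - 1851) = -1569/2336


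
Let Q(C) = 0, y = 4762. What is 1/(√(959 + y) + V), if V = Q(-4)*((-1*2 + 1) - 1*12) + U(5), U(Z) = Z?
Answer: -5/5696 + √5721/5696 ≈ 0.012401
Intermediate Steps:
V = 5 (V = 0*((-1*2 + 1) - 1*12) + 5 = 0*((-2 + 1) - 12) + 5 = 0*(-1 - 12) + 5 = 0*(-13) + 5 = 0 + 5 = 5)
1/(√(959 + y) + V) = 1/(√(959 + 4762) + 5) = 1/(√5721 + 5) = 1/(5 + √5721)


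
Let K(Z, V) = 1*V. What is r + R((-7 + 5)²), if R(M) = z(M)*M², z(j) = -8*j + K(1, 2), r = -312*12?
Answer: -4224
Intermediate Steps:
K(Z, V) = V
r = -3744
z(j) = 2 - 8*j (z(j) = -8*j + 2 = 2 - 8*j)
R(M) = M²*(2 - 8*M) (R(M) = (2 - 8*M)*M² = M²*(2 - 8*M))
r + R((-7 + 5)²) = -3744 + ((-7 + 5)²)²*(2 - 8*(-7 + 5)²) = -3744 + ((-2)²)²*(2 - 8*(-2)²) = -3744 + 4²*(2 - 8*4) = -3744 + 16*(2 - 32) = -3744 + 16*(-30) = -3744 - 480 = -4224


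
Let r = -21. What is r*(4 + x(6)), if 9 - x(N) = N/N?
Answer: -252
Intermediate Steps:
x(N) = 8 (x(N) = 9 - N/N = 9 - 1*1 = 9 - 1 = 8)
r*(4 + x(6)) = -21*(4 + 8) = -21*12 = -252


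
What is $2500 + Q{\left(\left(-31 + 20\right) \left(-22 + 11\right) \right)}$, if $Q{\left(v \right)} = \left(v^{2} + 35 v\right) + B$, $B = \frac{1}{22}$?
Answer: $\frac{470273}{22} \approx 21376.0$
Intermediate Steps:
$B = \frac{1}{22} \approx 0.045455$
$Q{\left(v \right)} = \frac{1}{22} + v^{2} + 35 v$ ($Q{\left(v \right)} = \left(v^{2} + 35 v\right) + \frac{1}{22} = \frac{1}{22} + v^{2} + 35 v$)
$2500 + Q{\left(\left(-31 + 20\right) \left(-22 + 11\right) \right)} = 2500 + \left(\frac{1}{22} + \left(\left(-31 + 20\right) \left(-22 + 11\right)\right)^{2} + 35 \left(-31 + 20\right) \left(-22 + 11\right)\right) = 2500 + \left(\frac{1}{22} + \left(\left(-11\right) \left(-11\right)\right)^{2} + 35 \left(\left(-11\right) \left(-11\right)\right)\right) = 2500 + \left(\frac{1}{22} + 121^{2} + 35 \cdot 121\right) = 2500 + \left(\frac{1}{22} + 14641 + 4235\right) = 2500 + \frac{415273}{22} = \frac{470273}{22}$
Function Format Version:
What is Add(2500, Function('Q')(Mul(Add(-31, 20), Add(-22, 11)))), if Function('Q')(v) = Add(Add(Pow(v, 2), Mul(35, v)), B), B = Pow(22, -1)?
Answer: Rational(470273, 22) ≈ 21376.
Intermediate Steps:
B = Rational(1, 22) ≈ 0.045455
Function('Q')(v) = Add(Rational(1, 22), Pow(v, 2), Mul(35, v)) (Function('Q')(v) = Add(Add(Pow(v, 2), Mul(35, v)), Rational(1, 22)) = Add(Rational(1, 22), Pow(v, 2), Mul(35, v)))
Add(2500, Function('Q')(Mul(Add(-31, 20), Add(-22, 11)))) = Add(2500, Add(Rational(1, 22), Pow(Mul(Add(-31, 20), Add(-22, 11)), 2), Mul(35, Mul(Add(-31, 20), Add(-22, 11))))) = Add(2500, Add(Rational(1, 22), Pow(Mul(-11, -11), 2), Mul(35, Mul(-11, -11)))) = Add(2500, Add(Rational(1, 22), Pow(121, 2), Mul(35, 121))) = Add(2500, Add(Rational(1, 22), 14641, 4235)) = Add(2500, Rational(415273, 22)) = Rational(470273, 22)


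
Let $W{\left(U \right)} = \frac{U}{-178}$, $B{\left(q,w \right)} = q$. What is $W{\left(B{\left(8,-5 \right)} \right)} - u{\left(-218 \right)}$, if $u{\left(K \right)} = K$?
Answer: $\frac{19398}{89} \approx 217.96$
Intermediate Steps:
$W{\left(U \right)} = - \frac{U}{178}$ ($W{\left(U \right)} = U \left(- \frac{1}{178}\right) = - \frac{U}{178}$)
$W{\left(B{\left(8,-5 \right)} \right)} - u{\left(-218 \right)} = \left(- \frac{1}{178}\right) 8 - -218 = - \frac{4}{89} + 218 = \frac{19398}{89}$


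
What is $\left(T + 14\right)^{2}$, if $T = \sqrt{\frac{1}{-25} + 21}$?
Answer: $\frac{5424}{25} + \frac{56 \sqrt{131}}{5} \approx 345.15$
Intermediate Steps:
$T = \frac{2 \sqrt{131}}{5}$ ($T = \sqrt{- \frac{1}{25} + 21} = \sqrt{\frac{524}{25}} = \frac{2 \sqrt{131}}{5} \approx 4.5782$)
$\left(T + 14\right)^{2} = \left(\frac{2 \sqrt{131}}{5} + 14\right)^{2} = \left(14 + \frac{2 \sqrt{131}}{5}\right)^{2}$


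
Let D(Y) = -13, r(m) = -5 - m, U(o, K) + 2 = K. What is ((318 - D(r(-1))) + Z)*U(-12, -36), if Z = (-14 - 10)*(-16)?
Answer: -27170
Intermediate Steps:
U(o, K) = -2 + K
Z = 384 (Z = -24*(-16) = 384)
((318 - D(r(-1))) + Z)*U(-12, -36) = ((318 - 1*(-13)) + 384)*(-2 - 36) = ((318 + 13) + 384)*(-38) = (331 + 384)*(-38) = 715*(-38) = -27170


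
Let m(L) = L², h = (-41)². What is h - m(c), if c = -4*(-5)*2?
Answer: 81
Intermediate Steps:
c = 40 (c = 20*2 = 40)
h = 1681
h - m(c) = 1681 - 1*40² = 1681 - 1*1600 = 1681 - 1600 = 81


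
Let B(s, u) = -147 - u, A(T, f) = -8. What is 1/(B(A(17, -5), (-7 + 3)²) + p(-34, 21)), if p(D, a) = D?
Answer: -1/197 ≈ -0.0050761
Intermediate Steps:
1/(B(A(17, -5), (-7 + 3)²) + p(-34, 21)) = 1/((-147 - (-7 + 3)²) - 34) = 1/((-147 - 1*(-4)²) - 34) = 1/((-147 - 1*16) - 34) = 1/((-147 - 16) - 34) = 1/(-163 - 34) = 1/(-197) = -1/197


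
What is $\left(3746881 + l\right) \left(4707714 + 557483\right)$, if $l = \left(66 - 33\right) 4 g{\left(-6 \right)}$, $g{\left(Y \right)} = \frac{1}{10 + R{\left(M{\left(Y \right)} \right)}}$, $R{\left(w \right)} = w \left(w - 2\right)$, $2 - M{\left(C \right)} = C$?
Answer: $\frac{572114278919155}{29} \approx 1.9728 \cdot 10^{13}$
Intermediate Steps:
$M{\left(C \right)} = 2 - C$
$R{\left(w \right)} = w \left(-2 + w\right)$
$g{\left(Y \right)} = \frac{1}{10 - Y \left(2 - Y\right)}$ ($g{\left(Y \right)} = \frac{1}{10 + \left(2 - Y\right) \left(-2 - \left(-2 + Y\right)\right)} = \frac{1}{10 + \left(2 - Y\right) \left(- Y\right)} = \frac{1}{10 - Y \left(2 - Y\right)}$)
$l = \frac{66}{29}$ ($l = \frac{\left(66 - 33\right) 4}{10 - 6 \left(-2 - 6\right)} = \frac{33 \cdot 4}{10 - -48} = \frac{132}{10 + 48} = \frac{132}{58} = 132 \cdot \frac{1}{58} = \frac{66}{29} \approx 2.2759$)
$\left(3746881 + l\right) \left(4707714 + 557483\right) = \left(3746881 + \frac{66}{29}\right) \left(4707714 + 557483\right) = \frac{108659615}{29} \cdot 5265197 = \frac{572114278919155}{29}$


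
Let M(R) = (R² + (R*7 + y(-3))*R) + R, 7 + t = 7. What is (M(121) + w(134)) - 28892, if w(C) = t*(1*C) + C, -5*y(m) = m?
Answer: 442818/5 ≈ 88564.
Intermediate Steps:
t = 0 (t = -7 + 7 = 0)
y(m) = -m/5
w(C) = C (w(C) = 0*(1*C) + C = 0*C + C = 0 + C = C)
M(R) = R + R² + R*(⅗ + 7*R) (M(R) = (R² + (R*7 - ⅕*(-3))*R) + R = (R² + (7*R + ⅗)*R) + R = (R² + (⅗ + 7*R)*R) + R = (R² + R*(⅗ + 7*R)) + R = R + R² + R*(⅗ + 7*R))
(M(121) + w(134)) - 28892 = ((8/5)*121*(1 + 5*121) + 134) - 28892 = ((8/5)*121*(1 + 605) + 134) - 28892 = ((8/5)*121*606 + 134) - 28892 = (586608/5 + 134) - 28892 = 587278/5 - 28892 = 442818/5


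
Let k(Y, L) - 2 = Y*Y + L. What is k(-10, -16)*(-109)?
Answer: -9374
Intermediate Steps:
k(Y, L) = 2 + L + Y² (k(Y, L) = 2 + (Y*Y + L) = 2 + (Y² + L) = 2 + (L + Y²) = 2 + L + Y²)
k(-10, -16)*(-109) = (2 - 16 + (-10)²)*(-109) = (2 - 16 + 100)*(-109) = 86*(-109) = -9374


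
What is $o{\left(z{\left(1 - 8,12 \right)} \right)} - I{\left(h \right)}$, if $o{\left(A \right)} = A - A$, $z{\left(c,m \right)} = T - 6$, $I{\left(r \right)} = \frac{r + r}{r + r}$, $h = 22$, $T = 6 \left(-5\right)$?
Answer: $-1$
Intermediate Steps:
$T = -30$
$I{\left(r \right)} = 1$ ($I{\left(r \right)} = \frac{2 r}{2 r} = 2 r \frac{1}{2 r} = 1$)
$z{\left(c,m \right)} = -36$ ($z{\left(c,m \right)} = -30 - 6 = -36$)
$o{\left(A \right)} = 0$
$o{\left(z{\left(1 - 8,12 \right)} \right)} - I{\left(h \right)} = 0 - 1 = -1$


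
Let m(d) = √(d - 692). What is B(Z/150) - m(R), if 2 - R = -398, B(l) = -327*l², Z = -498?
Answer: -2252703/625 - 2*I*√73 ≈ -3604.3 - 17.088*I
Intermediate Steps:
R = 400 (R = 2 - 1*(-398) = 2 + 398 = 400)
m(d) = √(-692 + d)
B(Z/150) - m(R) = -327*(-498/150)² - √(-692 + 400) = -327*(-498*1/150)² - √(-292) = -327*(-83/25)² - 2*I*√73 = -327*6889/625 - 2*I*√73 = -2252703/625 - 2*I*√73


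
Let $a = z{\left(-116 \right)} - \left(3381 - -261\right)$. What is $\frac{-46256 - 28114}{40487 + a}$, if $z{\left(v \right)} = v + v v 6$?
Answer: $- \frac{4958}{7831} \approx -0.63312$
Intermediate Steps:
$z{\left(v \right)} = v + 6 v^{2}$ ($z{\left(v \right)} = v + v 6 v = v + 6 v^{2}$)
$a = 76978$ ($a = - 116 \left(1 + 6 \left(-116\right)\right) - \left(3381 - -261\right) = - 116 \left(1 - 696\right) - \left(3381 + 261\right) = \left(-116\right) \left(-695\right) - 3642 = 80620 - 3642 = 76978$)
$\frac{-46256 - 28114}{40487 + a} = \frac{-46256 - 28114}{40487 + 76978} = - \frac{74370}{117465} = \left(-74370\right) \frac{1}{117465} = - \frac{4958}{7831}$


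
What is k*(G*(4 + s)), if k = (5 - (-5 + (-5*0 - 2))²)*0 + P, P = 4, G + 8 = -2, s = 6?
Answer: -400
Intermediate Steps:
G = -10 (G = -8 - 2 = -10)
k = 4 (k = (5 - (-5 + (-5*0 - 2))²)*0 + 4 = (5 - (-5 + (0 - 2))²)*0 + 4 = (5 - (-5 - 2)²)*0 + 4 = (5 - 1*(-7)²)*0 + 4 = (5 - 1*49)*0 + 4 = (5 - 49)*0 + 4 = -44*0 + 4 = 0 + 4 = 4)
k*(G*(4 + s)) = 4*(-10*(4 + 6)) = 4*(-10*10) = 4*(-100) = -400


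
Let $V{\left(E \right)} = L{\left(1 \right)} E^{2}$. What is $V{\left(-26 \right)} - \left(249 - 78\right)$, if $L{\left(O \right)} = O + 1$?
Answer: $1181$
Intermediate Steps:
$L{\left(O \right)} = 1 + O$
$V{\left(E \right)} = 2 E^{2}$ ($V{\left(E \right)} = \left(1 + 1\right) E^{2} = 2 E^{2}$)
$V{\left(-26 \right)} - \left(249 - 78\right) = 2 \left(-26\right)^{2} - \left(249 - 78\right) = 2 \cdot 676 - \left(249 - 78\right) = 1352 - 171 = 1181$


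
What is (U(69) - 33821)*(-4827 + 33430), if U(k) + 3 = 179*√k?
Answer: -967467872 + 5119937*√69 ≈ -9.2494e+8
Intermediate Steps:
U(k) = -3 + 179*√k
(U(69) - 33821)*(-4827 + 33430) = ((-3 + 179*√69) - 33821)*(-4827 + 33430) = (-33824 + 179*√69)*28603 = -967467872 + 5119937*√69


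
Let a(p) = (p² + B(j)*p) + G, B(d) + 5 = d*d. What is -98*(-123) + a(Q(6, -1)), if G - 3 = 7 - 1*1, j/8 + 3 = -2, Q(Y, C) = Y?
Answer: 21669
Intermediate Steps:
j = -40 (j = -24 + 8*(-2) = -24 - 16 = -40)
B(d) = -5 + d² (B(d) = -5 + d*d = -5 + d²)
G = 9 (G = 3 + (7 - 1*1) = 3 + (7 - 1) = 3 + 6 = 9)
a(p) = 9 + p² + 1595*p (a(p) = (p² + (-5 + (-40)²)*p) + 9 = (p² + (-5 + 1600)*p) + 9 = (p² + 1595*p) + 9 = 9 + p² + 1595*p)
-98*(-123) + a(Q(6, -1)) = -98*(-123) + (9 + 6² + 1595*6) = 12054 + (9 + 36 + 9570) = 12054 + 9615 = 21669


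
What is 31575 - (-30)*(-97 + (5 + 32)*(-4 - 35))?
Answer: -14625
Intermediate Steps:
31575 - (-30)*(-97 + (5 + 32)*(-4 - 35)) = 31575 - (-30)*(-97 + 37*(-39)) = 31575 - (-30)*(-97 - 1443) = 31575 - (-30)*(-1540) = 31575 - 1*46200 = 31575 - 46200 = -14625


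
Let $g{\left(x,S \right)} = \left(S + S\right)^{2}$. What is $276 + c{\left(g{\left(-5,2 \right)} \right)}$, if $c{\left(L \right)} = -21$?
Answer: $255$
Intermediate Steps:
$g{\left(x,S \right)} = 4 S^{2}$ ($g{\left(x,S \right)} = \left(2 S\right)^{2} = 4 S^{2}$)
$276 + c{\left(g{\left(-5,2 \right)} \right)} = 276 - 21 = 255$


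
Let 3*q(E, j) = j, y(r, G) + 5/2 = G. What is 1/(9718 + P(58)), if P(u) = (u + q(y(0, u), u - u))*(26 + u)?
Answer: 1/14590 ≈ 6.8540e-5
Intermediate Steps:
y(r, G) = -5/2 + G
q(E, j) = j/3
P(u) = u*(26 + u) (P(u) = (u + (u - u)/3)*(26 + u) = (u + (⅓)*0)*(26 + u) = (u + 0)*(26 + u) = u*(26 + u))
1/(9718 + P(58)) = 1/(9718 + 58*(26 + 58)) = 1/(9718 + 58*84) = 1/(9718 + 4872) = 1/14590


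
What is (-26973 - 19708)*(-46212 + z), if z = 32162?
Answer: 655868050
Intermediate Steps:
(-26973 - 19708)*(-46212 + z) = (-26973 - 19708)*(-46212 + 32162) = -46681*(-14050) = 655868050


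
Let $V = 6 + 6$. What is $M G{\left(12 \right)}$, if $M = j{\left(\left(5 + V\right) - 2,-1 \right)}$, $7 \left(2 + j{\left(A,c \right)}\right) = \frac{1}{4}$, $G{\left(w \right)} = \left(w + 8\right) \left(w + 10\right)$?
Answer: $- \frac{6050}{7} \approx -864.29$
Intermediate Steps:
$V = 12$
$G{\left(w \right)} = \left(8 + w\right) \left(10 + w\right)$
$j{\left(A,c \right)} = - \frac{55}{28}$ ($j{\left(A,c \right)} = -2 + \frac{1}{7 \cdot 4} = -2 + \frac{1}{7} \cdot \frac{1}{4} = -2 + \frac{1}{28} = - \frac{55}{28}$)
$M = - \frac{55}{28} \approx -1.9643$
$M G{\left(12 \right)} = - \frac{55 \left(80 + 12^{2} + 18 \cdot 12\right)}{28} = - \frac{55 \left(80 + 144 + 216\right)}{28} = \left(- \frac{55}{28}\right) 440 = - \frac{6050}{7}$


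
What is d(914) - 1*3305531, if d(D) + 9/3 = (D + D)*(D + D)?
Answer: 36050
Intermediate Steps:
d(D) = -3 + 4*D² (d(D) = -3 + (D + D)*(D + D) = -3 + (2*D)*(2*D) = -3 + 4*D²)
d(914) - 1*3305531 = (-3 + 4*914²) - 1*3305531 = (-3 + 4*835396) - 3305531 = (-3 + 3341584) - 3305531 = 3341581 - 3305531 = 36050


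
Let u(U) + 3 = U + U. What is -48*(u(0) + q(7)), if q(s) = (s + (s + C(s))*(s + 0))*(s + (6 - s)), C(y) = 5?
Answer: -26064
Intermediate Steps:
u(U) = -3 + 2*U (u(U) = -3 + (U + U) = -3 + 2*U)
q(s) = 6*s + 6*s*(5 + s) (q(s) = (s + (s + 5)*(s + 0))*(s + (6 - s)) = (s + (5 + s)*s)*6 = (s + s*(5 + s))*6 = 6*s + 6*s*(5 + s))
-48*(u(0) + q(7)) = -48*((-3 + 2*0) + 6*7*(6 + 7)) = -48*((-3 + 0) + 6*7*13) = -48*(-3 + 546) = -48*543 = -26064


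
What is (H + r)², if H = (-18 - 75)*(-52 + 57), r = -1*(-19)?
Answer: 198916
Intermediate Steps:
r = 19
H = -465 (H = -93*5 = -465)
(H + r)² = (-465 + 19)² = (-446)² = 198916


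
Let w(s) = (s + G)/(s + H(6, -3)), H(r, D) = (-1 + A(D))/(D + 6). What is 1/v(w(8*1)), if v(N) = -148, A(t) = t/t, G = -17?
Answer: -1/148 ≈ -0.0067568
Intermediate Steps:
A(t) = 1
H(r, D) = 0 (H(r, D) = (-1 + 1)/(D + 6) = 0/(6 + D) = 0)
w(s) = (-17 + s)/s (w(s) = (s - 17)/(s + 0) = (-17 + s)/s)
1/v(w(8*1)) = 1/(-148) = -1/148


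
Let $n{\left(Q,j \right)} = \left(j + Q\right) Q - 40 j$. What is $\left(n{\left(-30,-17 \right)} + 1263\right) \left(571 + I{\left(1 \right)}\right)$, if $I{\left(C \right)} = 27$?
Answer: $2005094$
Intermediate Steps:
$n{\left(Q,j \right)} = - 40 j + Q \left(Q + j\right)$ ($n{\left(Q,j \right)} = \left(Q + j\right) Q - 40 j = Q \left(Q + j\right) - 40 j = - 40 j + Q \left(Q + j\right)$)
$\left(n{\left(-30,-17 \right)} + 1263\right) \left(571 + I{\left(1 \right)}\right) = \left(\left(\left(-30\right)^{2} - -680 - -510\right) + 1263\right) \left(571 + 27\right) = \left(\left(900 + 680 + 510\right) + 1263\right) 598 = \left(2090 + 1263\right) 598 = 3353 \cdot 598 = 2005094$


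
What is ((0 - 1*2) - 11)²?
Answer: 169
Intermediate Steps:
((0 - 1*2) - 11)² = ((0 - 2) - 11)² = (-2 - 11)² = (-13)² = 169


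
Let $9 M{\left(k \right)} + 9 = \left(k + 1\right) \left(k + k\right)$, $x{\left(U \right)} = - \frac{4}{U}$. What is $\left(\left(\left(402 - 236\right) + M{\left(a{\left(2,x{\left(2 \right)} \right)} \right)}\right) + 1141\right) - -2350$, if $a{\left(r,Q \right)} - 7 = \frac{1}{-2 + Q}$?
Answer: $\frac{29341}{8} \approx 3667.6$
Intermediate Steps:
$a{\left(r,Q \right)} = 7 + \frac{1}{-2 + Q}$
$M{\left(k \right)} = -1 + \frac{2 k \left(1 + k\right)}{9}$ ($M{\left(k \right)} = -1 + \frac{\left(k + 1\right) \left(k + k\right)}{9} = -1 + \frac{\left(1 + k\right) 2 k}{9} = -1 + \frac{2 k \left(1 + k\right)}{9}$)
$\left(\left(\left(402 - 236\right) + M{\left(a{\left(2,x{\left(2 \right)} \right)} \right)}\right) + 1141\right) - -2350 = \left(\left(\left(402 - 236\right) + \left(-1 + \frac{2 \frac{-13 + 7 \left(- \frac{4}{2}\right)}{-2 - \frac{4}{2}}}{9} + \frac{2 \left(\frac{-13 + 7 \left(- \frac{4}{2}\right)}{-2 - \frac{4}{2}}\right)^{2}}{9}\right)\right) + 1141\right) - -2350 = \left(\left(166 + \left(-1 + \frac{2 \frac{-13 + 7 \left(\left(-4\right) \frac{1}{2}\right)}{-2 - 2}}{9} + \frac{2 \left(\frac{-13 + 7 \left(\left(-4\right) \frac{1}{2}\right)}{-2 - 2}\right)^{2}}{9}\right)\right) + 1141\right) + 2350 = \left(\left(166 + \left(-1 + \frac{2 \frac{-13 + 7 \left(-2\right)}{-2 - 2}}{9} + \frac{2 \left(\frac{-13 + 7 \left(-2\right)}{-2 - 2}\right)^{2}}{9}\right)\right) + 1141\right) + 2350 = \left(\left(166 + \left(-1 + \frac{2 \frac{-13 - 14}{-4}}{9} + \frac{2 \left(\frac{-13 - 14}{-4}\right)^{2}}{9}\right)\right) + 1141\right) + 2350 = \left(\left(166 + \left(-1 + \frac{2 \left(\left(- \frac{1}{4}\right) \left(-27\right)\right)}{9} + \frac{2 \left(\left(- \frac{1}{4}\right) \left(-27\right)\right)^{2}}{9}\right)\right) + 1141\right) + 2350 = \left(\left(166 + \left(-1 + \frac{2}{9} \cdot \frac{27}{4} + \frac{2 \left(\frac{27}{4}\right)^{2}}{9}\right)\right) + 1141\right) + 2350 = \left(\left(166 + \left(-1 + \frac{3}{2} + \frac{2}{9} \cdot \frac{729}{16}\right)\right) + 1141\right) + 2350 = \left(\left(166 + \left(-1 + \frac{3}{2} + \frac{81}{8}\right)\right) + 1141\right) + 2350 = \left(\left(166 + \frac{85}{8}\right) + 1141\right) + 2350 = \left(\frac{1413}{8} + 1141\right) + 2350 = \frac{10541}{8} + 2350 = \frac{29341}{8}$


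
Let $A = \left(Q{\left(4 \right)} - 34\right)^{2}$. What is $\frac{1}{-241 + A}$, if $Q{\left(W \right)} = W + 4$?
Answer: $\frac{1}{435} \approx 0.0022989$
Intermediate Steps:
$Q{\left(W \right)} = 4 + W$
$A = 676$ ($A = \left(\left(4 + 4\right) - 34\right)^{2} = \left(8 - 34\right)^{2} = \left(-26\right)^{2} = 676$)
$\frac{1}{-241 + A} = \frac{1}{-241 + 676} = \frac{1}{435}$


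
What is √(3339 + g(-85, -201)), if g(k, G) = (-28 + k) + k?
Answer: 3*√349 ≈ 56.045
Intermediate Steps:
g(k, G) = -28 + 2*k
√(3339 + g(-85, -201)) = √(3339 + (-28 + 2*(-85))) = √(3339 + (-28 - 170)) = √(3339 - 198) = √3141 = 3*√349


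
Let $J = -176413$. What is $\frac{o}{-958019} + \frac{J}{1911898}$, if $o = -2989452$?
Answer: $\frac{241153056263}{79636287394} \approx 3.0282$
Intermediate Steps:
$\frac{o}{-958019} + \frac{J}{1911898} = - \frac{2989452}{-958019} - \frac{176413}{1911898} = \left(-2989452\right) \left(- \frac{1}{958019}\right) - \frac{176413}{1911898} = \frac{2989452}{958019} - \frac{176413}{1911898} = \frac{241153056263}{79636287394}$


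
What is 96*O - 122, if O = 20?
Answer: 1798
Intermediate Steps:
96*O - 122 = 96*20 - 122 = 1920 - 122 = 1798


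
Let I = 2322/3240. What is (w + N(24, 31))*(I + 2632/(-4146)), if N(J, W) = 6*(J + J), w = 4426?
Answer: 2665767/6910 ≈ 385.78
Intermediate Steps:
I = 43/60 (I = 2322*(1/3240) = 43/60 ≈ 0.71667)
N(J, W) = 12*J (N(J, W) = 6*(2*J) = 12*J)
(w + N(24, 31))*(I + 2632/(-4146)) = (4426 + 12*24)*(43/60 + 2632/(-4146)) = (4426 + 288)*(43/60 + 2632*(-1/4146)) = 4714*(43/60 - 1316/2073) = 4714*(1131/13820) = 2665767/6910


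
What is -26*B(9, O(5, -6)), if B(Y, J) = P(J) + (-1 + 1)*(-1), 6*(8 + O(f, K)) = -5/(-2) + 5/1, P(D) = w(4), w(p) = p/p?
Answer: -26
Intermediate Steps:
w(p) = 1
P(D) = 1
O(f, K) = -27/4 (O(f, K) = -8 + (-5/(-2) + 5/1)/6 = -8 + (-5*(-½) + 5*1)/6 = -8 + (5/2 + 5)/6 = -8 + (⅙)*(15/2) = -8 + 5/4 = -27/4)
B(Y, J) = 1 (B(Y, J) = 1 + (-1 + 1)*(-1) = 1 + 0*(-1) = 1 + 0 = 1)
-26*B(9, O(5, -6)) = -26*1 = -26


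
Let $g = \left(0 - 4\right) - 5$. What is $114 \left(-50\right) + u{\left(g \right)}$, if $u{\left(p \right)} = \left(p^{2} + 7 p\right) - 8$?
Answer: $-5690$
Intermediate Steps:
$g = -9$ ($g = -4 - 5 = -9$)
$u{\left(p \right)} = -8 + p^{2} + 7 p$
$114 \left(-50\right) + u{\left(g \right)} = 114 \left(-50\right) + \left(-8 + \left(-9\right)^{2} + 7 \left(-9\right)\right) = -5700 - -10 = -5700 + 10 = -5690$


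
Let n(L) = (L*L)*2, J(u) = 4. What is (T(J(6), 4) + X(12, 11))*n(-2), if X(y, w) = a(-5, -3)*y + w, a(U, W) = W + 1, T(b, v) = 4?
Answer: -72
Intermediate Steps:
a(U, W) = 1 + W
X(y, w) = w - 2*y (X(y, w) = (1 - 3)*y + w = -2*y + w = w - 2*y)
n(L) = 2*L² (n(L) = L²*2 = 2*L²)
(T(J(6), 4) + X(12, 11))*n(-2) = (4 + (11 - 2*12))*(2*(-2)²) = (4 + (11 - 24))*(2*4) = (4 - 13)*8 = -9*8 = -72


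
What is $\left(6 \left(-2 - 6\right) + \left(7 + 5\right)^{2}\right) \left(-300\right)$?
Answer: $-28800$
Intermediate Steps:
$\left(6 \left(-2 - 6\right) + \left(7 + 5\right)^{2}\right) \left(-300\right) = \left(6 \left(-8\right) + 12^{2}\right) \left(-300\right) = \left(-48 + 144\right) \left(-300\right) = 96 \left(-300\right) = -28800$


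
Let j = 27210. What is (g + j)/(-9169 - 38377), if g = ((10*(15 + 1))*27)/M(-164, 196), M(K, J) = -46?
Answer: -311835/546779 ≈ -0.57031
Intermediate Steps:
g = -2160/23 (g = ((10*(15 + 1))*27)/(-46) = ((10*16)*27)*(-1/46) = (160*27)*(-1/46) = 4320*(-1/46) = -2160/23 ≈ -93.913)
(g + j)/(-9169 - 38377) = (-2160/23 + 27210)/(-9169 - 38377) = (623670/23)/(-47546) = (623670/23)*(-1/47546) = -311835/546779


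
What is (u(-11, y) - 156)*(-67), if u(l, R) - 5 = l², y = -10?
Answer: 2010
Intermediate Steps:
u(l, R) = 5 + l²
(u(-11, y) - 156)*(-67) = ((5 + (-11)²) - 156)*(-67) = ((5 + 121) - 156)*(-67) = (126 - 156)*(-67) = -30*(-67) = 2010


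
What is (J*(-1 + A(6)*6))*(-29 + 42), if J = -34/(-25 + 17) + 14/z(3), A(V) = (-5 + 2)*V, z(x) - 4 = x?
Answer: -35425/4 ≈ -8856.3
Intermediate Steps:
z(x) = 4 + x
A(V) = -3*V
J = 25/4 (J = -34/(-25 + 17) + 14/(4 + 3) = -34/(-8) + 14/7 = -34*(-⅛) + 14*(⅐) = 17/4 + 2 = 25/4 ≈ 6.2500)
(J*(-1 + A(6)*6))*(-29 + 42) = (25*(-1 - 3*6*6)/4)*(-29 + 42) = (25*(-1 - 18*6)/4)*13 = (25*(-1 - 108)/4)*13 = ((25/4)*(-109))*13 = -2725/4*13 = -35425/4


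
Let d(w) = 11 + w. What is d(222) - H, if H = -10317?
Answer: 10550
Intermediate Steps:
d(222) - H = (11 + 222) - 1*(-10317) = 233 + 10317 = 10550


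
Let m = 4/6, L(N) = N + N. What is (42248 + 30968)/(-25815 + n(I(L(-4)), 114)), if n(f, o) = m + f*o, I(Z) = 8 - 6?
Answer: -219648/76759 ≈ -2.8615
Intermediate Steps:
L(N) = 2*N
m = ⅔ (m = 4*(⅙) = ⅔ ≈ 0.66667)
I(Z) = 2
n(f, o) = ⅔ + f*o
(42248 + 30968)/(-25815 + n(I(L(-4)), 114)) = (42248 + 30968)/(-25815 + (⅔ + 2*114)) = 73216/(-25815 + (⅔ + 228)) = 73216/(-25815 + 686/3) = 73216/(-76759/3) = 73216*(-3/76759) = -219648/76759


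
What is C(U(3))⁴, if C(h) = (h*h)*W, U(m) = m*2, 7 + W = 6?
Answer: 1679616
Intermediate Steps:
W = -1 (W = -7 + 6 = -1)
U(m) = 2*m
C(h) = -h² (C(h) = (h*h)*(-1) = h²*(-1) = -h²)
C(U(3))⁴ = (-(2*3)²)⁴ = (-1*6²)⁴ = (-1*36)⁴ = (-36)⁴ = 1679616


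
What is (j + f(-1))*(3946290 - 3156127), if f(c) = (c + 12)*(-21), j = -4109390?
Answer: -3247270458223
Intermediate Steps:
f(c) = -252 - 21*c (f(c) = (12 + c)*(-21) = -252 - 21*c)
(j + f(-1))*(3946290 - 3156127) = (-4109390 + (-252 - 21*(-1)))*(3946290 - 3156127) = (-4109390 + (-252 + 21))*790163 = (-4109390 - 231)*790163 = -4109621*790163 = -3247270458223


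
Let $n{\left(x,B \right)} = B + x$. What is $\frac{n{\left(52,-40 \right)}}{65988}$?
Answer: $\frac{1}{5499} \approx 0.00018185$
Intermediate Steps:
$\frac{n{\left(52,-40 \right)}}{65988} = \frac{-40 + 52}{65988} = 12 \cdot \frac{1}{65988} = \frac{1}{5499}$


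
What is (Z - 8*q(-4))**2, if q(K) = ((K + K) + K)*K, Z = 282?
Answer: 10404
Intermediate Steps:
q(K) = 3*K**2 (q(K) = (2*K + K)*K = (3*K)*K = 3*K**2)
(Z - 8*q(-4))**2 = (282 - 24*(-4)**2)**2 = (282 - 24*16)**2 = (282 - 8*48)**2 = (282 - 384)**2 = (-102)**2 = 10404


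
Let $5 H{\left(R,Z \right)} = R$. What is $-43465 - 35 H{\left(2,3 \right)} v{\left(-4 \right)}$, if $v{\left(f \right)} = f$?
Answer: $-43409$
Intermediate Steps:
$H{\left(R,Z \right)} = \frac{R}{5}$
$-43465 - 35 H{\left(2,3 \right)} v{\left(-4 \right)} = -43465 - 35 \cdot \frac{1}{5} \cdot 2 \left(-4\right) = -43465 - 35 \cdot \frac{2}{5} \left(-4\right) = -43465 - 14 \left(-4\right) = -43465 - -56 = -43465 + 56 = -43409$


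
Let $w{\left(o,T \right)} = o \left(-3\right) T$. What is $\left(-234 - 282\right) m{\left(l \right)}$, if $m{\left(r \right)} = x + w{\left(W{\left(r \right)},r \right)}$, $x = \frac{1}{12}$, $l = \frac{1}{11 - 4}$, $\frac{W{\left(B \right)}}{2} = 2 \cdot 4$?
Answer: $\frac{24467}{7} \approx 3495.3$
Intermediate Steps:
$W{\left(B \right)} = 16$ ($W{\left(B \right)} = 2 \cdot 2 \cdot 4 = 2 \cdot 8 = 16$)
$l = \frac{1}{7} \approx 0.14286$
$w{\left(o,T \right)} = - 3 T o$ ($w{\left(o,T \right)} = - 3 o T = - 3 T o$)
$x = \frac{1}{12} \approx 0.083333$
$m{\left(r \right)} = \frac{1}{12} - 48 r$ ($m{\left(r \right)} = \frac{1}{12} - 3 r 16 = \frac{1}{12} - 48 r$)
$\left(-234 - 282\right) m{\left(l \right)} = \left(-234 - 282\right) \left(\frac{1}{12} - \frac{48}{7}\right) = - 516 \left(\frac{1}{12} - \frac{48}{7}\right) = \left(-516\right) \left(- \frac{569}{84}\right) = \frac{24467}{7}$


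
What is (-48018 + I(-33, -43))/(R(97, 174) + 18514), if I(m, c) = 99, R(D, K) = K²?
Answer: -47919/48790 ≈ -0.98215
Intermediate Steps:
(-48018 + I(-33, -43))/(R(97, 174) + 18514) = (-48018 + 99)/(174² + 18514) = -47919/(30276 + 18514) = -47919/48790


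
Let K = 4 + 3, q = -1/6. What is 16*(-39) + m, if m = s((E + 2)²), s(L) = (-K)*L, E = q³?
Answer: -30413671/46656 ≈ -651.87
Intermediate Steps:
q = -⅙ (q = -1*⅙ = -⅙ ≈ -0.16667)
E = -1/216 (E = (-⅙)³ = -1/216 ≈ -0.0046296)
K = 7
s(L) = -7*L (s(L) = (-1*7)*L = -7*L)
m = -1300327/46656 (m = -7*(-1/216 + 2)² = -7*(431/216)² = -7*185761/46656 = -1300327/46656 ≈ -27.871)
16*(-39) + m = 16*(-39) - 1300327/46656 = -624 - 1300327/46656 = -30413671/46656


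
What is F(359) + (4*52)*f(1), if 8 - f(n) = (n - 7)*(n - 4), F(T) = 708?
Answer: -1372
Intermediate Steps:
f(n) = 8 - (-7 + n)*(-4 + n) (f(n) = 8 - (n - 7)*(n - 4) = 8 - (-7 + n)*(-4 + n))
F(359) + (4*52)*f(1) = 708 + (4*52)*(-20 - 1*1**2 + 11*1) = 708 + 208*(-20 - 1*1 + 11) = 708 + 208*(-20 - 1 + 11) = 708 + 208*(-10) = 708 - 2080 = -1372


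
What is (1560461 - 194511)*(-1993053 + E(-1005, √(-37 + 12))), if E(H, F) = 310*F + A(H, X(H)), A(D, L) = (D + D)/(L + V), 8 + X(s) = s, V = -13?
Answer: -465531779861600/171 + 2117222500*I ≈ -2.7224e+12 + 2.1172e+9*I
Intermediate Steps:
X(s) = -8 + s
A(D, L) = 2*D/(-13 + L) (A(D, L) = (D + D)/(L - 13) = (2*D)/(-13 + L) = 2*D/(-13 + L))
E(H, F) = 310*F + 2*H/(-21 + H) (E(H, F) = 310*F + 2*H/(-13 + (-8 + H)) = 310*F + 2*H/(-21 + H))
(1560461 - 194511)*(-1993053 + E(-1005, √(-37 + 12))) = (1560461 - 194511)*(-1993053 + 2*(-1005 + 155*√(-37 + 12)*(-21 - 1005))/(-21 - 1005)) = 1365950*(-1993053 + 2*(-1005 + 155*√(-25)*(-1026))/(-1026)) = 1365950*(-1993053 + 2*(-1/1026)*(-1005 + 155*(5*I)*(-1026))) = 1365950*(-1993053 + 2*(-1/1026)*(-1005 - 795150*I)) = 1365950*(-1993053 + (335/171 + 1550*I)) = 1365950*(-340811728/171 + 1550*I) = -465531779861600/171 + 2117222500*I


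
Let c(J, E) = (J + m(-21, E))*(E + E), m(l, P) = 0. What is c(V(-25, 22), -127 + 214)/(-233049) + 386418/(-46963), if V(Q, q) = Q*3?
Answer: -29813820444/3648226729 ≈ -8.1721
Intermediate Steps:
V(Q, q) = 3*Q
c(J, E) = 2*E*J (c(J, E) = (J + 0)*(E + E) = J*(2*E) = 2*E*J)
c(V(-25, 22), -127 + 214)/(-233049) + 386418/(-46963) = (2*(-127 + 214)*(3*(-25)))/(-233049) + 386418/(-46963) = (2*87*(-75))*(-1/233049) + 386418*(-1/46963) = -13050*(-1/233049) - 386418/46963 = 4350/77683 - 386418/46963 = -29813820444/3648226729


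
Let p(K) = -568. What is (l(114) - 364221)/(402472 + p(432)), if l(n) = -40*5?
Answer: -364421/401904 ≈ -0.90674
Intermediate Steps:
l(n) = -200
(l(114) - 364221)/(402472 + p(432)) = (-200 - 364221)/(402472 - 568) = -364421/401904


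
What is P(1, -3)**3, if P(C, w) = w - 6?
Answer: -729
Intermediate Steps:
P(C, w) = -6 + w
P(1, -3)**3 = (-6 - 3)**3 = (-9)**3 = -729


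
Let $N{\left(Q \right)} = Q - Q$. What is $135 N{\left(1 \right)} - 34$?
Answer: $-34$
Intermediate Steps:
$N{\left(Q \right)} = 0$
$135 N{\left(1 \right)} - 34 = 135 \cdot 0 - 34 = 0 - 34 = -34$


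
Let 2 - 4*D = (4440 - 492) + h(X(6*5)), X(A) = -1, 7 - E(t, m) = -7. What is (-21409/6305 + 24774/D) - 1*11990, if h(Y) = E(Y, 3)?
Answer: -2500612516/208065 ≈ -12018.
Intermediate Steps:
E(t, m) = 14 (E(t, m) = 7 - 1*(-7) = 7 + 7 = 14)
h(Y) = 14
D = -990 (D = 1/2 - ((4440 - 492) + 14)/4 = 1/2 - (3948 + 14)/4 = 1/2 - 1/4*3962 = 1/2 - 1981/2 = -990)
(-21409/6305 + 24774/D) - 1*11990 = (-21409/6305 + 24774/(-990)) - 1*11990 = (-21409*1/6305 + 24774*(-1/990)) - 11990 = (-21409/6305 - 4129/165) - 11990 = -5913166/208065 - 11990 = -2500612516/208065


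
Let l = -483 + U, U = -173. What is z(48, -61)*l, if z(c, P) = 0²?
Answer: 0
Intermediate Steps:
z(c, P) = 0
l = -656 (l = -483 - 173 = -656)
z(48, -61)*l = 0*(-656) = 0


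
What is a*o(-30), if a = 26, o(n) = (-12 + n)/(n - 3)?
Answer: 364/11 ≈ 33.091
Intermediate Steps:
o(n) = (-12 + n)/(-3 + n)
a*o(-30) = 26*((-12 - 30)/(-3 - 30)) = 26*(-42/(-33)) = 26*(-1/33*(-42)) = 26*(14/11) = 364/11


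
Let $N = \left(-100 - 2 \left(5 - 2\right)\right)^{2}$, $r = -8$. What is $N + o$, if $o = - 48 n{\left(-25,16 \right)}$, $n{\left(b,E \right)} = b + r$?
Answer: $12820$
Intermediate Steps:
$n{\left(b,E \right)} = -8 + b$ ($n{\left(b,E \right)} = b - 8 = -8 + b$)
$N = 11236$ ($N = \left(-100 - 6\right)^{2} = \left(-106\right)^{2} = 11236$)
$o = 1584$ ($o = - 48 \left(-8 - 25\right) = \left(-48\right) \left(-33\right) = 1584$)
$N + o = 11236 + 1584 = 12820$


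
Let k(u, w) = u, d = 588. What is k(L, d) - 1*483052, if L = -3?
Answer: -483055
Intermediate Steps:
k(L, d) - 1*483052 = -3 - 1*483052 = -3 - 483052 = -483055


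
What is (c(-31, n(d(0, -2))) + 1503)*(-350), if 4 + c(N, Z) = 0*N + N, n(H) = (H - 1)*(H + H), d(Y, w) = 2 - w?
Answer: -513800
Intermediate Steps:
n(H) = 2*H*(-1 + H) (n(H) = (-1 + H)*(2*H) = 2*H*(-1 + H))
c(N, Z) = -4 + N (c(N, Z) = -4 + (0*N + N) = -4 + (0 + N) = -4 + N)
(c(-31, n(d(0, -2))) + 1503)*(-350) = ((-4 - 31) + 1503)*(-350) = (-35 + 1503)*(-350) = 1468*(-350) = -513800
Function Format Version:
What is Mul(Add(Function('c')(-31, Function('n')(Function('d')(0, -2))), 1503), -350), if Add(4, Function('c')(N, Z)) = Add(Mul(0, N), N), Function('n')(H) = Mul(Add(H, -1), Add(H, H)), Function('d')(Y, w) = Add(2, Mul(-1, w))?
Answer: -513800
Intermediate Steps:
Function('n')(H) = Mul(2, H, Add(-1, H)) (Function('n')(H) = Mul(Add(-1, H), Mul(2, H)) = Mul(2, H, Add(-1, H)))
Function('c')(N, Z) = Add(-4, N) (Function('c')(N, Z) = Add(-4, Add(Mul(0, N), N)) = Add(-4, Add(0, N)) = Add(-4, N))
Mul(Add(Function('c')(-31, Function('n')(Function('d')(0, -2))), 1503), -350) = Mul(Add(Add(-4, -31), 1503), -350) = Mul(Add(-35, 1503), -350) = Mul(1468, -350) = -513800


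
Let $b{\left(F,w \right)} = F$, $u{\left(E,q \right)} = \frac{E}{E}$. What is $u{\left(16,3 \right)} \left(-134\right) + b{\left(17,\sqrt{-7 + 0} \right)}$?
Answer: $-117$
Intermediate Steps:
$u{\left(E,q \right)} = 1$
$u{\left(16,3 \right)} \left(-134\right) + b{\left(17,\sqrt{-7 + 0} \right)} = 1 \left(-134\right) + 17 = -134 + 17 = -117$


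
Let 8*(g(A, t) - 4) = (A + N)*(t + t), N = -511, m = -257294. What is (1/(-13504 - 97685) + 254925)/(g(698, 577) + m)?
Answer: -113379423296/102434089329 ≈ -1.1069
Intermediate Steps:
g(A, t) = 4 + t*(-511 + A)/4 (g(A, t) = 4 + ((A - 511)*(t + t))/8 = 4 + ((-511 + A)*(2*t))/8 = 4 + (2*t*(-511 + A))/8 = 4 + t*(-511 + A)/4)
(1/(-13504 - 97685) + 254925)/(g(698, 577) + m) = (1/(-13504 - 97685) + 254925)/((4 - 511/4*577 + (1/4)*698*577) - 257294) = (1/(-111189) + 254925)/((4 - 294847/4 + 201373/2) - 257294) = (-1/111189 + 254925)/(107915/4 - 257294) = 28344855824/(111189*(-921261/4)) = (28344855824/111189)*(-4/921261) = -113379423296/102434089329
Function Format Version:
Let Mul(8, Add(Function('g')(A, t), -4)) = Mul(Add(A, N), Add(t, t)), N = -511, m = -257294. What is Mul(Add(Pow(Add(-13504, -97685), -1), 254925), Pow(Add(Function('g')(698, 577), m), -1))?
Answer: Rational(-113379423296, 102434089329) ≈ -1.1069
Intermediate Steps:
Function('g')(A, t) = Add(4, Mul(Rational(1, 4), t, Add(-511, A))) (Function('g')(A, t) = Add(4, Mul(Rational(1, 8), Mul(Add(A, -511), Add(t, t)))) = Add(4, Mul(Rational(1, 8), Mul(Add(-511, A), Mul(2, t)))) = Add(4, Mul(Rational(1, 8), Mul(2, t, Add(-511, A)))) = Add(4, Mul(Rational(1, 4), t, Add(-511, A))))
Mul(Add(Pow(Add(-13504, -97685), -1), 254925), Pow(Add(Function('g')(698, 577), m), -1)) = Mul(Add(Pow(Add(-13504, -97685), -1), 254925), Pow(Add(Add(4, Mul(Rational(-511, 4), 577), Mul(Rational(1, 4), 698, 577)), -257294), -1)) = Mul(Add(Pow(-111189, -1), 254925), Pow(Add(Add(4, Rational(-294847, 4), Rational(201373, 2)), -257294), -1)) = Mul(Add(Rational(-1, 111189), 254925), Pow(Add(Rational(107915, 4), -257294), -1)) = Mul(Rational(28344855824, 111189), Pow(Rational(-921261, 4), -1)) = Mul(Rational(28344855824, 111189), Rational(-4, 921261)) = Rational(-113379423296, 102434089329)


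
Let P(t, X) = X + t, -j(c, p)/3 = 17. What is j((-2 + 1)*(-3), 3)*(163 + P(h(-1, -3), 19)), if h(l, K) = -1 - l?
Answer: -9282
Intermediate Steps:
j(c, p) = -51 (j(c, p) = -3*17 = -51)
j((-2 + 1)*(-3), 3)*(163 + P(h(-1, -3), 19)) = -51*(163 + (19 + (-1 - 1*(-1)))) = -51*(163 + (19 + (-1 + 1))) = -51*(163 + (19 + 0)) = -51*(163 + 19) = -51*182 = -9282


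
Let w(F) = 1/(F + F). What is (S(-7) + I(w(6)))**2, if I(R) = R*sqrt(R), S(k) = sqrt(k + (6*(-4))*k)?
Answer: 278209/1728 + sqrt(483)/36 ≈ 161.61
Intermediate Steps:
w(F) = 1/(2*F)
S(k) = sqrt(23)*sqrt(-k) (S(k) = sqrt(k - 24*k) = sqrt(-23*k) = sqrt(23)*sqrt(-k))
I(R) = R**(3/2)
(S(-7) + I(w(6)))**2 = (sqrt(23)*sqrt(-1*(-7)) + ((1/2)/6)**(3/2))**2 = (sqrt(23)*sqrt(7) + ((1/2)*(1/6))**(3/2))**2 = (sqrt(161) + (1/12)**(3/2))**2 = (sqrt(161) + sqrt(3)/72)**2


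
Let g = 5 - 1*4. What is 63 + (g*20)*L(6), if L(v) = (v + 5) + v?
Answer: 403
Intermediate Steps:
g = 1 (g = 5 - 4 = 1)
L(v) = 5 + 2*v (L(v) = (5 + v) + v = 5 + 2*v)
63 + (g*20)*L(6) = 63 + (1*20)*(5 + 2*6) = 63 + 20*(5 + 12) = 63 + 20*17 = 63 + 340 = 403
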